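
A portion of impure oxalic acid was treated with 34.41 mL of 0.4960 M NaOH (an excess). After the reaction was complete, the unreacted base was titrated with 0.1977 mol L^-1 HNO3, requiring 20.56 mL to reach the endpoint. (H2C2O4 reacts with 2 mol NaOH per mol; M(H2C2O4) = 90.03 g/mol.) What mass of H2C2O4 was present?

0.585 g

Total n(NaOH) added = 0.4960 x 0.03441 = 0.01707 mol.
n(HNO3) used = 0.1977 x 0.02056 = 0.004065 mol, which equals the excess n(NaOH).
So n(NaOH) consumed by the sample = 0.01707 - 0.004065 = 0.01300 mol.
n(H2C2O4) = 0.01300 / 2 = 0.006501 mol.
mass = 0.006501 mol x 90.03 g/mol = 0.585 g.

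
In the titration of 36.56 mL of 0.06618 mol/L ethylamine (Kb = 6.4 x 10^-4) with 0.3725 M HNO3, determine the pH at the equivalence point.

6.03

n(C2H5NH2) = 0.06618 x 0.03656 = 0.002420 mol; V(HNO3) at equivalence = 0.002420/0.3725 = 0.006495 L.
At equivalence the base is fully converted to C2H5NH3+; total volume = 0.04306 L, so [C2H5NH3+] = 0.002420/0.04306 = 0.05620 M.
Ka(C2H5NH3+) = Kw/Kb = 1.0e-14 / 6.4 x 10^-4 = 1.56e-11.
[H^+] = sqrt(Ka x [C2H5NH3+]) = sqrt(1.56e-11 x 0.05620) = 9.37e-7 M.
pH = -log(9.37e-7) = 6.03.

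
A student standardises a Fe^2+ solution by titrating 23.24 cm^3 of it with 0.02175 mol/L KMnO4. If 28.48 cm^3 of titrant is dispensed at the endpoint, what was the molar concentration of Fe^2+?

n(KMnO4) = 0.02175 x 0.02848 = 0.0006194 mol.
From the balanced equation, 1 mol KMnO4 reacts with 5 mol Fe^2+, so n(Fe^2+) = 0.0006194 x 5/1 = 0.003097 mol.
[Fe^2+] = 0.003097 / 0.02324 L = 0.133 M.

0.133 M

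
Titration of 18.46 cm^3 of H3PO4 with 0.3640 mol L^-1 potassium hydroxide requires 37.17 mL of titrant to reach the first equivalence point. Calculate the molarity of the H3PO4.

n(KOH) = 0.3640 x 0.03717 = 0.01353 mol.
At the first equivalence point, 1 mol OH^- react per mol H3PO4, so n(H3PO4) = 0.01353 / 1 = 0.01353 mol.
[H3PO4] = 0.01353 / 0.01846 L = 0.733 M.

0.733 M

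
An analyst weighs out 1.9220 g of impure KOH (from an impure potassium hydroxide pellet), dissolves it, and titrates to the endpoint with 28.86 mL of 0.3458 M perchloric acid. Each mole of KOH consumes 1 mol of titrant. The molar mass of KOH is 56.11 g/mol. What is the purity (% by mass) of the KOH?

n(HClO4) = 0.3458 x 0.02886 = 0.009980 mol.
n(KOH) = 0.009980 / 1 = 0.009980 mol.
mass of KOH = 0.009980 x 56.11 = 0.5600 g.
% purity = 0.5600 / 1.9220 x 100 = 29.1%.

29.1%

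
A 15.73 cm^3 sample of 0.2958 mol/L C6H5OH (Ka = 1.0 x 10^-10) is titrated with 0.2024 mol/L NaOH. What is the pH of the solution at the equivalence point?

n(C6H5OH) = 0.2958 x 0.01573 = 0.004653 mol; V(NaOH) at equivalence = 0.004653/0.2024 = 0.02299 L.
At equivalence all the acid is converted to C6H5O-; total volume = 0.01573 + 0.02299 = 0.03872 L, so [C6H5O-] = 0.004653/0.03872 = 0.1202 M.
Kb = Kw/Ka = 1.0e-14 / 1.0 x 10^-10 = 0.000100.
[OH^-] = sqrt(Kb x [C6H5O-]) = sqrt(0.000100 x 0.1202) = 0.00347 M.
pOH = 2.46, so pH = 14.00 - 2.46 = 11.54.

11.54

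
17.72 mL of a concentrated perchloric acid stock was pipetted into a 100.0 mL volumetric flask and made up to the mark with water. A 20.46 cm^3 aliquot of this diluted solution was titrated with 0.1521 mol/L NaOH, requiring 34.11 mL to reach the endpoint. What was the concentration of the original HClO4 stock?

n(NaOH) = 0.1521 x 0.03411 = 0.005188 mol.
n(HClO4) in the aliquot = 0.005188 mol.
[diluted HClO4] = 0.005188 / 0.02046 = 0.2536 M.
Dilution factor = 100.0/17.72 = 5.643, so [stock] = 0.2536 x 5.643 = 1.43 M.

1.43 M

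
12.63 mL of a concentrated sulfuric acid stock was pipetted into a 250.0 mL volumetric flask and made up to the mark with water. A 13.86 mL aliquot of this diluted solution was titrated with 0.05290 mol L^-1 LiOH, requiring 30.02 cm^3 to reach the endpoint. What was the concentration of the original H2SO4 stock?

n(LiOH) = 0.05290 x 0.03002 = 0.001588 mol.
n(H2SO4) in the aliquot = 0.001588 x 1/2 = 0.0007940 mol.
[diluted H2SO4] = 0.0007940 / 0.01386 = 0.05729 M.
Dilution factor = 250.0/12.63 = 19.79, so [stock] = 0.05729 x 19.79 = 1.13 M.

1.13 M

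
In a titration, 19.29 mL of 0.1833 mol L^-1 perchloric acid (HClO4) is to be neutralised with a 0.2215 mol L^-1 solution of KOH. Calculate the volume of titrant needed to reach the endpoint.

n(HClO4) = 0.1833 mol/L x 0.01929 L = 0.003536 mol.
At equivalence n(KOH) = n(HClO4) = 0.003536 mol.
V(KOH) = 0.003536 / 0.2215 = 0.01596 L = 16.0 mL.

16.0 mL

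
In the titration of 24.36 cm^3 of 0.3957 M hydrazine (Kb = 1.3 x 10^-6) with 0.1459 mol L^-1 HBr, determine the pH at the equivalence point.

4.54

n(N2H4) = 0.3957 x 0.02436 = 0.009639 mol; V(HBr) at equivalence = 0.009639/0.1459 = 0.06607 L.
At equivalence the base is fully converted to N2H5+; total volume = 0.09043 L, so [N2H5+] = 0.009639/0.09043 = 0.1066 M.
Ka(N2H5+) = Kw/Kb = 1.0e-14 / 1.3 x 10^-6 = 7.69e-9.
[H^+] = sqrt(Ka x [N2H5+]) = sqrt(7.69e-9 x 0.1066) = 2.86e-5 M.
pH = -log(2.86e-5) = 4.54.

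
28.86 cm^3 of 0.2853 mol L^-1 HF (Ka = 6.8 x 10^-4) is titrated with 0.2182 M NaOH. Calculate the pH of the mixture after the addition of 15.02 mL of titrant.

2.99

Initial n(HF) = 0.2853 x 0.02886 = 0.008234 mol.
n(NaOH) added = 0.2182 x 0.01502 = 0.003277 mol, converting that many moles of HF to F-.
Remaining n(HF) = 0.004956 mol; n(F-) = 0.003277 mol.
By Henderson-Hasselbalch, pH = pKa + log([A^-]/[HA]) = 3.17 + log(0.003277/0.004956) = 3.17 + (-0.18) = 2.99.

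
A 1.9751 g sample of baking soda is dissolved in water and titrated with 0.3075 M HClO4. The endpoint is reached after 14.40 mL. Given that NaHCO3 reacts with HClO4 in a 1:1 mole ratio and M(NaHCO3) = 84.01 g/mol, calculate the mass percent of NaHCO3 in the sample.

n(HClO4) = 0.3075 x 0.01440 = 0.004428 mol.
n(NaHCO3) = 0.004428 / 1 = 0.004428 mol.
mass of NaHCO3 = 0.004428 x 84.01 = 0.3720 g.
% purity = 0.3720 / 1.9751 x 100 = 18.8%.

18.8%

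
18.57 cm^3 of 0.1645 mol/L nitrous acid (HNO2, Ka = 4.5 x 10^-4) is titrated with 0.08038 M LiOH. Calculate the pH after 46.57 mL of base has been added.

12.02

n(acid) = 0.1645 x 0.01857 = 0.003055 mol; n(LiOH) added = 0.08038 x 0.04657 = 0.003743 mol.
Base is in excess by 0.003743 - 0.003055 = 0.0006885 mol in a total volume of 0.06514 L.
[OH^-] = 0.0006885/0.06514 = 0.01057 M, so pOH = 1.98 and pH = 14.00 - 1.98 = 12.02.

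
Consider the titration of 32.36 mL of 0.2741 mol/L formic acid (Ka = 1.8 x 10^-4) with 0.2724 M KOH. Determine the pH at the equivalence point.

8.44

n(HCOOH) = 0.2741 x 0.03236 = 0.008870 mol; V(KOH) at equivalence = 0.008870/0.2724 = 0.03256 L.
At equivalence all the acid is converted to HCOO-; total volume = 0.03236 + 0.03256 = 0.06492 L, so [HCOO-] = 0.008870/0.06492 = 0.1366 M.
Kb = Kw/Ka = 1.0e-14 / 1.8 x 10^-4 = 5.56e-11.
[OH^-] = sqrt(Kb x [HCOO-]) = sqrt(5.56e-11 x 0.1366) = 2.76e-6 M.
pOH = 5.56, so pH = 14.00 - 5.56 = 8.44.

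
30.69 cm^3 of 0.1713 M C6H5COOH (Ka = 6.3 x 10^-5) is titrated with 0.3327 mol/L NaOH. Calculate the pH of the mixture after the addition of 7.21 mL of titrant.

4.12

Initial n(C6H5COOH) = 0.1713 x 0.03069 = 0.005257 mol.
n(NaOH) added = 0.3327 x 0.007210 = 0.002399 mol, converting that many moles of C6H5COOH to C6H5COO-.
Remaining n(C6H5COOH) = 0.002858 mol; n(C6H5COO-) = 0.002399 mol.
By Henderson-Hasselbalch, pH = pKa + log([A^-]/[HA]) = 4.20 + log(0.002399/0.002858) = 4.20 + (-0.08) = 4.12.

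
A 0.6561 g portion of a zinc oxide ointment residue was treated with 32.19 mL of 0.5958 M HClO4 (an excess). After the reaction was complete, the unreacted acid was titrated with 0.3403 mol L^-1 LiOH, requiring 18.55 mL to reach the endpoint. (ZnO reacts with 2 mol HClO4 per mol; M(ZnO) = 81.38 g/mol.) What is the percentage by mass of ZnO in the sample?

79.8%

Total n(HClO4) added = 0.5958 x 0.03219 = 0.01918 mol.
n(LiOH) used = 0.3403 x 0.01855 = 0.006313 mol, which equals the excess n(HClO4).
So n(HClO4) consumed by the sample = 0.01918 - 0.006313 = 0.01287 mol.
n(ZnO) = 0.01287 / 2 = 0.006433 mol.
mass ZnO = 0.006433 x 81.38 = 0.5235 g, so %ZnO = 0.5235/0.6561 x 100 = 79.8%.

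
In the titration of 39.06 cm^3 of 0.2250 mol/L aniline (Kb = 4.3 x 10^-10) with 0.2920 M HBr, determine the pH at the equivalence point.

n(C6H5NH2) = 0.2250 x 0.03906 = 0.008789 mol; V(HBr) at equivalence = 0.008789/0.2920 = 0.03010 L.
At equivalence the base is fully converted to C6H5NH3+; total volume = 0.06916 L, so [C6H5NH3+] = 0.008789/0.06916 = 0.1271 M.
Ka(C6H5NH3+) = Kw/Kb = 1.0e-14 / 4.3 x 10^-10 = 2.33e-5.
[H^+] = sqrt(Ka x [C6H5NH3+]) = sqrt(2.33e-5 x 0.1271) = 0.00172 M.
pH = -log(0.00172) = 2.76.

2.76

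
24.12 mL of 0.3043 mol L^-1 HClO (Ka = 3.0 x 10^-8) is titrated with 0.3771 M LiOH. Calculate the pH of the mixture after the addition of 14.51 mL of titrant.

7.99

Initial n(HClO) = 0.3043 x 0.02412 = 0.007340 mol.
n(LiOH) added = 0.3771 x 0.01451 = 0.005472 mol, converting that many moles of HClO to ClO-.
Remaining n(HClO) = 0.001868 mol; n(ClO-) = 0.005472 mol.
By Henderson-Hasselbalch, pH = pKa + log([A^-]/[HA]) = 7.52 + log(0.005472/0.001868) = 7.52 + (+0.47) = 7.99.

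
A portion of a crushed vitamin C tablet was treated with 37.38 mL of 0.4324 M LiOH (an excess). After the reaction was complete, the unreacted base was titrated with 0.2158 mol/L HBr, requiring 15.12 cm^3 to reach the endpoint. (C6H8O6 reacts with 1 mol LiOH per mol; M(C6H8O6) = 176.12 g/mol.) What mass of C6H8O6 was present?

2.27 g

Total n(LiOH) added = 0.4324 x 0.03738 = 0.01616 mol.
n(HBr) used = 0.2158 x 0.01512 = 0.003263 mol, which equals the excess n(LiOH).
So n(LiOH) consumed by the sample = 0.01616 - 0.003263 = 0.01290 mol.
n(C6H8O6) = 0.01290 / 1 = 0.01290 mol.
mass = 0.01290 mol x 176.12 g/mol = 2.27 g.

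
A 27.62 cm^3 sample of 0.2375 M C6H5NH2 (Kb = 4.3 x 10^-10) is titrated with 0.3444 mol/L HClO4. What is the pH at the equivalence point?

2.74

n(C6H5NH2) = 0.2375 x 0.02762 = 0.006560 mol; V(HClO4) at equivalence = 0.006560/0.3444 = 0.01905 L.
At equivalence the base is fully converted to C6H5NH3+; total volume = 0.04667 L, so [C6H5NH3+] = 0.006560/0.04667 = 0.1406 M.
Ka(C6H5NH3+) = Kw/Kb = 1.0e-14 / 4.3 x 10^-10 = 2.33e-5.
[H^+] = sqrt(Ka x [C6H5NH3+]) = sqrt(2.33e-5 x 0.1406) = 0.00181 M.
pH = -log(0.00181) = 2.74.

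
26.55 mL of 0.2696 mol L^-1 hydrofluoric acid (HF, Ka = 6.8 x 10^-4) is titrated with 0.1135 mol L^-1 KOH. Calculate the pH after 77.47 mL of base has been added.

n(acid) = 0.2696 x 0.02655 = 0.007158 mol; n(KOH) added = 0.1135 x 0.07747 = 0.008793 mol.
Base is in excess by 0.008793 - 0.007158 = 0.001635 mol in a total volume of 0.1040 L.
[OH^-] = 0.001635/0.1040 = 0.01572 M, so pOH = 1.80 and pH = 14.00 - 1.80 = 12.20.

12.20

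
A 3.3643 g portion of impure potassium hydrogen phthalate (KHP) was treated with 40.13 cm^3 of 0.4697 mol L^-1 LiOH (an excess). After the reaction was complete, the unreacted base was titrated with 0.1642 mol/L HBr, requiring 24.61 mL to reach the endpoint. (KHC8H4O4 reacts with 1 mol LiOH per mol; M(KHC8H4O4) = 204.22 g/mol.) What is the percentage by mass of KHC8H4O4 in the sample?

89.9%

Total n(LiOH) added = 0.4697 x 0.04013 = 0.01885 mol.
n(HBr) used = 0.1642 x 0.02461 = 0.004041 mol, which equals the excess n(LiOH).
So n(LiOH) consumed by the sample = 0.01885 - 0.004041 = 0.01481 mol.
n(KHC8H4O4) = 0.01481 / 1 = 0.01481 mol.
mass KHC8H4O4 = 0.01481 x 204.22 = 3.024 g, so %KHC8H4O4 = 3.024/3.3643 x 100 = 89.9%.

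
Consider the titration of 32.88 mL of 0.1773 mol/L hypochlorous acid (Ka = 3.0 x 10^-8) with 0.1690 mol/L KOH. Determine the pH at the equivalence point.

10.23

n(HClO) = 0.1773 x 0.03288 = 0.005830 mol; V(KOH) at equivalence = 0.005830/0.1690 = 0.03449 L.
At equivalence all the acid is converted to ClO-; total volume = 0.03288 + 0.03449 = 0.06737 L, so [ClO-] = 0.005830/0.06737 = 0.08653 M.
Kb = Kw/Ka = 1.0e-14 / 3.0 x 10^-8 = 3.33e-7.
[OH^-] = sqrt(Kb x [ClO-]) = sqrt(3.33e-7 x 0.08653) = 0.000170 M.
pOH = 3.77, so pH = 14.00 - 3.77 = 10.23.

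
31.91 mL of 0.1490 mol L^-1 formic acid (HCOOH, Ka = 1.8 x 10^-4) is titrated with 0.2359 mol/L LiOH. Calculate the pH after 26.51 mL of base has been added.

12.41

n(acid) = 0.1490 x 0.03191 = 0.004755 mol; n(LiOH) added = 0.2359 x 0.02651 = 0.006254 mol.
Base is in excess by 0.006254 - 0.004755 = 0.001499 mol in a total volume of 0.05842 L.
[OH^-] = 0.001499/0.05842 = 0.02566 M, so pOH = 1.59 and pH = 14.00 - 1.59 = 12.41.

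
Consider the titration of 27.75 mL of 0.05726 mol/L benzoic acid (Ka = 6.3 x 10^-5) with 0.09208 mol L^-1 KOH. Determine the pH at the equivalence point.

8.37

n(C6H5COOH) = 0.05726 x 0.02775 = 0.001589 mol; V(KOH) at equivalence = 0.001589/0.09208 = 0.01726 L.
At equivalence all the acid is converted to C6H5COO-; total volume = 0.02775 + 0.01726 = 0.04501 L, so [C6H5COO-] = 0.001589/0.04501 = 0.03531 M.
Kb = Kw/Ka = 1.0e-14 / 6.3 x 10^-5 = 1.59e-10.
[OH^-] = sqrt(Kb x [C6H5COO-]) = sqrt(1.59e-10 x 0.03531) = 2.37e-6 M.
pOH = 5.63, so pH = 14.00 - 5.63 = 8.37.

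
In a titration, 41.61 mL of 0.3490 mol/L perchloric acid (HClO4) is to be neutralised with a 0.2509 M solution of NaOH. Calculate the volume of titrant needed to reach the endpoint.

57.9 mL

n(HClO4) = 0.3490 mol/L x 0.04161 L = 0.01452 mol.
At equivalence n(NaOH) = n(HClO4) = 0.01452 mol.
V(NaOH) = 0.01452 / 0.2509 = 0.05788 L = 57.9 mL.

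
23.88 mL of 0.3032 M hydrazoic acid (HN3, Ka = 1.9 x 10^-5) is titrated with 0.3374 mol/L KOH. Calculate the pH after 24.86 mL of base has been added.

n(acid) = 0.3032 x 0.02388 = 0.007240 mol; n(KOH) added = 0.3374 x 0.02486 = 0.008388 mol.
Base is in excess by 0.008388 - 0.007240 = 0.001147 mol in a total volume of 0.04874 L.
[OH^-] = 0.001147/0.04874 = 0.02354 M, so pOH = 1.63 and pH = 14.00 - 1.63 = 12.37.

12.37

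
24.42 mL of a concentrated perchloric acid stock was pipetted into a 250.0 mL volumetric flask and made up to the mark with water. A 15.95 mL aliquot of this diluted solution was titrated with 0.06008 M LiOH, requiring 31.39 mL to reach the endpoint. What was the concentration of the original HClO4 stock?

1.21 M

n(LiOH) = 0.06008 x 0.03139 = 0.001886 mol.
n(HClO4) in the aliquot = 0.001886 mol.
[diluted HClO4] = 0.001886 / 0.01595 = 0.1182 M.
Dilution factor = 250.0/24.42 = 10.24, so [stock] = 0.1182 x 10.24 = 1.21 M.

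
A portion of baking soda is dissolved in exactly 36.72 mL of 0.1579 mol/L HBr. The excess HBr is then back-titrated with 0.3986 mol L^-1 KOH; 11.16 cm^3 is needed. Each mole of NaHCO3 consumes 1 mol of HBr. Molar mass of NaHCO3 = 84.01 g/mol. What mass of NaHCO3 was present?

0.113 g

Total n(HBr) added = 0.1579 x 0.03672 = 0.005798 mol.
n(KOH) used = 0.3986 x 0.01116 = 0.004448 mol, which equals the excess n(HBr).
So n(HBr) consumed by the sample = 0.005798 - 0.004448 = 0.001350 mol.
n(NaHCO3) = 0.001350 / 1 = 0.001350 mol.
mass = 0.001350 mol x 84.01 g/mol = 0.113 g.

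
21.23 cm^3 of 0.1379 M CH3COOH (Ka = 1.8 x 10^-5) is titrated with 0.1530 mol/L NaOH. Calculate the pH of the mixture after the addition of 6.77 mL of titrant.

Initial n(CH3COOH) = 0.1379 x 0.02123 = 0.002928 mol.
n(NaOH) added = 0.1530 x 0.006770 = 0.001036 mol, converting that many moles of CH3COOH to CH3COO-.
Remaining n(CH3COOH) = 0.001892 mol; n(CH3COO-) = 0.001036 mol.
By Henderson-Hasselbalch, pH = pKa + log([A^-]/[HA]) = 4.74 + log(0.001036/0.001892) = 4.74 + (-0.26) = 4.48.

4.48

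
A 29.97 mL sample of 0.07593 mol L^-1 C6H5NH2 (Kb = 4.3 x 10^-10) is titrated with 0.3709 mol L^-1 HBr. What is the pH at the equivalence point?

n(C6H5NH2) = 0.07593 x 0.02997 = 0.002276 mol; V(HBr) at equivalence = 0.002276/0.3709 = 0.006135 L.
At equivalence the base is fully converted to C6H5NH3+; total volume = 0.03611 L, so [C6H5NH3+] = 0.002276/0.03611 = 0.06303 M.
Ka(C6H5NH3+) = Kw/Kb = 1.0e-14 / 4.3 x 10^-10 = 2.33e-5.
[H^+] = sqrt(Ka x [C6H5NH3+]) = sqrt(2.33e-5 x 0.06303) = 0.00121 M.
pH = -log(0.00121) = 2.92.

2.92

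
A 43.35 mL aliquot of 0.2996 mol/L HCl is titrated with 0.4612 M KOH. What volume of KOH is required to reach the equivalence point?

28.2 mL

n(HCl) = 0.2996 mol/L x 0.04335 L = 0.01299 mol.
At equivalence n(KOH) = n(HCl) = 0.01299 mol.
V(KOH) = 0.01299 / 0.4612 = 0.02816 L = 28.2 mL.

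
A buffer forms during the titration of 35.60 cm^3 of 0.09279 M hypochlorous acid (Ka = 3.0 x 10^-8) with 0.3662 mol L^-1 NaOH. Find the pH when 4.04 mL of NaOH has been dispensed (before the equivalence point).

7.43

Initial n(HClO) = 0.09279 x 0.03560 = 0.003303 mol.
n(NaOH) added = 0.3662 x 0.004040 = 0.001479 mol, converting that many moles of HClO to ClO-.
Remaining n(HClO) = 0.001824 mol; n(ClO-) = 0.001479 mol.
By Henderson-Hasselbalch, pH = pKa + log([A^-]/[HA]) = 7.52 + log(0.001479/0.001824) = 7.52 + (-0.09) = 7.43.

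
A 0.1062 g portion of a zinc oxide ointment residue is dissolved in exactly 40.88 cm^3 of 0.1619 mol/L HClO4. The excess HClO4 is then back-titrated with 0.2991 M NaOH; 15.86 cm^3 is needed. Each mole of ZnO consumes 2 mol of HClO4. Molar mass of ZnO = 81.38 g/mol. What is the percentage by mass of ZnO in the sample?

71.8%

Total n(HClO4) added = 0.1619 x 0.04088 = 0.006618 mol.
n(NaOH) used = 0.2991 x 0.01586 = 0.004744 mol, which equals the excess n(HClO4).
So n(HClO4) consumed by the sample = 0.006618 - 0.004744 = 0.001875 mol.
n(ZnO) = 0.001875 / 2 = 0.0009374 mol.
mass ZnO = 0.0009374 x 81.38 = 0.07628 g, so %ZnO = 0.07628/0.1062 x 100 = 71.8%.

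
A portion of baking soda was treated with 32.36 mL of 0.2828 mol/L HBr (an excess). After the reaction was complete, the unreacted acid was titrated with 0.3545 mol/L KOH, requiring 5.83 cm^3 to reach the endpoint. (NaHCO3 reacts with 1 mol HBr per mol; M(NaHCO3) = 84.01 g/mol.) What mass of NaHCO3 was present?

Total n(HBr) added = 0.2828 x 0.03236 = 0.009151 mol.
n(KOH) used = 0.3545 x 0.005830 = 0.002067 mol, which equals the excess n(HBr).
So n(HBr) consumed by the sample = 0.009151 - 0.002067 = 0.007085 mol.
n(NaHCO3) = 0.007085 / 1 = 0.007085 mol.
mass = 0.007085 mol x 84.01 g/mol = 0.595 g.

0.595 g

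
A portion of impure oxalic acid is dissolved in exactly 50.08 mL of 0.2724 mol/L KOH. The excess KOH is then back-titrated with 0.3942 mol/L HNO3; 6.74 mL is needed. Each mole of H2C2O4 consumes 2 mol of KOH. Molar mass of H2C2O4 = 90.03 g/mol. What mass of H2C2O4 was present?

Total n(KOH) added = 0.2724 x 0.05008 = 0.01364 mol.
n(HNO3) used = 0.3942 x 0.006740 = 0.002657 mol, which equals the excess n(KOH).
So n(KOH) consumed by the sample = 0.01364 - 0.002657 = 0.01098 mol.
n(H2C2O4) = 0.01098 / 2 = 0.005492 mol.
mass = 0.005492 mol x 90.03 g/mol = 0.494 g.

0.494 g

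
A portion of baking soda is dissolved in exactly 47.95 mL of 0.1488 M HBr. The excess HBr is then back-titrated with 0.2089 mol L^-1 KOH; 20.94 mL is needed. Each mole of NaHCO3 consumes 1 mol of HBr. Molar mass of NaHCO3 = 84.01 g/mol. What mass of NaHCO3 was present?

Total n(HBr) added = 0.1488 x 0.04795 = 0.007135 mol.
n(KOH) used = 0.2089 x 0.02094 = 0.004374 mol, which equals the excess n(HBr).
So n(HBr) consumed by the sample = 0.007135 - 0.004374 = 0.002761 mol.
n(NaHCO3) = 0.002761 / 1 = 0.002761 mol.
mass = 0.002761 mol x 84.01 g/mol = 0.232 g.

0.232 g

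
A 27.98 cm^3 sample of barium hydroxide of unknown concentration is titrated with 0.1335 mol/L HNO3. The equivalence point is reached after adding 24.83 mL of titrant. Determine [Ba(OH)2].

0.0592 M

n(HNO3) delivered = 0.1335 x 0.02483 = 0.003315 mol.
The reaction is 1 Ba(OH)2 + 2 HNO3, so n(Ba(OH)2) = 0.003315 x 1/2 = 0.001657 mol.
[Ba(OH)2] = 0.001657 mol / 0.02798 L = 0.0592 M.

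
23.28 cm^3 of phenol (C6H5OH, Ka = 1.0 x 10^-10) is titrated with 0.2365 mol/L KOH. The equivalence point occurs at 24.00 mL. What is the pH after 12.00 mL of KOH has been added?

10.00

12.00 mL is exactly half the equivalence volume (24.00/2), i.e. the half-equivalence point.
There, n(HA) = n(A^-), so pH = pKa = -log(1.0 x 10^-10) = 10.00.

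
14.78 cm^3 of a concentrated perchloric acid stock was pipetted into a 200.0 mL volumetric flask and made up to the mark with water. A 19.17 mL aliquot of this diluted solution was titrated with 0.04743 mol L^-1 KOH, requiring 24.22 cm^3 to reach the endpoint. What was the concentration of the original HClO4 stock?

0.811 M

n(KOH) = 0.04743 x 0.02422 = 0.001149 mol.
n(HClO4) in the aliquot = 0.001149 mol.
[diluted HClO4] = 0.001149 / 0.01917 = 0.05992 M.
Dilution factor = 200.0/14.78 = 13.53, so [stock] = 0.05992 x 13.53 = 0.811 M.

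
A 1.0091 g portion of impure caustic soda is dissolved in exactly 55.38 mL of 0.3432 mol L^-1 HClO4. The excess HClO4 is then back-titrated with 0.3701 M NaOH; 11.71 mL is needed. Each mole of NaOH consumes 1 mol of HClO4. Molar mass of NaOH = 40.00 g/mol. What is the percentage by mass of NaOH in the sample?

58.2%

Total n(HClO4) added = 0.3432 x 0.05538 = 0.01901 mol.
n(NaOH) used = 0.3701 x 0.01171 = 0.004334 mol, which equals the excess n(HClO4).
So n(HClO4) consumed by the sample = 0.01901 - 0.004334 = 0.01467 mol.
n(NaOH) = 0.01467 / 1 = 0.01467 mol.
mass NaOH = 0.01467 x 40.00 = 0.5869 g, so %NaOH = 0.5869/1.0091 x 100 = 58.2%.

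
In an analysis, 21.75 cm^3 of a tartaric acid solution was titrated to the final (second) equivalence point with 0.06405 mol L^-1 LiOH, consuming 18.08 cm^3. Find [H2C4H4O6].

0.0266 M

n(LiOH) = 0.06405 x 0.01808 = 0.001158 mol.
At the final (second) equivalence point, 2 mol OH^- react per mol H2C4H4O6, so n(H2C4H4O6) = 0.001158 / 2 = 0.0005790 mol.
[H2C4H4O6] = 0.0005790 / 0.02175 L = 0.0266 M.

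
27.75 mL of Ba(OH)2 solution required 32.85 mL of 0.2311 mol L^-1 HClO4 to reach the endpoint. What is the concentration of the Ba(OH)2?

0.137 M

n(HClO4) delivered = 0.2311 x 0.03285 = 0.007592 mol.
The reaction is 1 Ba(OH)2 + 2 HClO4, so n(Ba(OH)2) = 0.007592 x 1/2 = 0.003796 mol.
[Ba(OH)2] = 0.003796 mol / 0.02775 L = 0.137 M.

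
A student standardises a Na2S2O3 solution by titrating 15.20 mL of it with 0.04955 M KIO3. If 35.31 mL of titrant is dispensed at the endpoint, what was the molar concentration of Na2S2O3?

n(KIO3) = 0.04955 x 0.03531 = 0.001750 mol.
From the balanced equation, 1 mol KIO3 reacts with 6 mol Na2S2O3, so n(Na2S2O3) = 0.001750 x 6/1 = 0.01050 mol.
[Na2S2O3] = 0.01050 / 0.01520 L = 0.691 M.

0.691 M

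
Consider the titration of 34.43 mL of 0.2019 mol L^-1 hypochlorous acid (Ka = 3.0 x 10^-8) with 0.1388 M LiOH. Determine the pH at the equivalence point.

10.22

n(HClO) = 0.2019 x 0.03443 = 0.006951 mol; V(LiOH) at equivalence = 0.006951/0.1388 = 0.05008 L.
At equivalence all the acid is converted to ClO-; total volume = 0.03443 + 0.05008 = 0.08451 L, so [ClO-] = 0.006951/0.08451 = 0.08225 M.
Kb = Kw/Ka = 1.0e-14 / 3.0 x 10^-8 = 3.33e-7.
[OH^-] = sqrt(Kb x [ClO-]) = sqrt(3.33e-7 x 0.08225) = 0.000166 M.
pOH = 3.78, so pH = 14.00 - 3.78 = 10.22.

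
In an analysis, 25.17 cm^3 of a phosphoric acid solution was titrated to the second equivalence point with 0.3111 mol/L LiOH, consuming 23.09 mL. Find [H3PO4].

n(LiOH) = 0.3111 x 0.02309 = 0.007183 mol.
At the second equivalence point, 2 mol OH^- react per mol H3PO4, so n(H3PO4) = 0.007183 / 2 = 0.003592 mol.
[H3PO4] = 0.003592 / 0.02517 L = 0.143 M.

0.143 M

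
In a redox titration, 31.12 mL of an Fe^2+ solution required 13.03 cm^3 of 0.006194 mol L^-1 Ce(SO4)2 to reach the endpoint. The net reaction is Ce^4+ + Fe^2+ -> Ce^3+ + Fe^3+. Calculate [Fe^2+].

0.00259 M

n(Ce(SO4)2) = 0.006194 x 0.01303 = 8.071e-5 mol.
From the balanced equation, 1 mol Ce(SO4)2 reacts with 1 mol Fe^2+, so n(Fe^2+) = 8.071e-5 x 1/1 = 8.071e-5 mol.
[Fe^2+] = 8.071e-5 / 0.03112 L = 0.00259 M.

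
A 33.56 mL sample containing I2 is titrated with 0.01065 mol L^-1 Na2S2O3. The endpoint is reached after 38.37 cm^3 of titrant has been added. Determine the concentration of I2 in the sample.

n(Na2S2O3) = 0.01065 x 0.03837 = 0.0004086 mol.
From the balanced equation, 2 mol Na2S2O3 reacts with 1 mol I2, so n(I2) = 0.0004086 x 1/2 = 0.0002043 mol.
[I2] = 0.0002043 / 0.03356 L = 0.00609 M.

0.00609 M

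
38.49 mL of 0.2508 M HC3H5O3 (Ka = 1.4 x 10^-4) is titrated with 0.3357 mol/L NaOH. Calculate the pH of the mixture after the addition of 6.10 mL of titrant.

Initial n(HC3H5O3) = 0.2508 x 0.03849 = 0.009653 mol.
n(NaOH) added = 0.3357 x 0.006100 = 0.002048 mol, converting that many moles of HC3H5O3 to C3H5O3-.
Remaining n(HC3H5O3) = 0.007606 mol; n(C3H5O3-) = 0.002048 mol.
By Henderson-Hasselbalch, pH = pKa + log([A^-]/[HA]) = 3.85 + log(0.002048/0.007606) = 3.85 + (-0.57) = 3.28.

3.28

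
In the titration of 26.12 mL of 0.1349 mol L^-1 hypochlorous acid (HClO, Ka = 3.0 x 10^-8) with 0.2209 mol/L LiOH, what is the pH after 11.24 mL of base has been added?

7.90

Initial n(HClO) = 0.1349 x 0.02612 = 0.003524 mol.
n(LiOH) added = 0.2209 x 0.01124 = 0.002483 mol, converting that many moles of HClO to ClO-.
Remaining n(HClO) = 0.001041 mol; n(ClO-) = 0.002483 mol.
By Henderson-Hasselbalch, pH = pKa + log([A^-]/[HA]) = 7.52 + log(0.002483/0.001041) = 7.52 + (+0.38) = 7.90.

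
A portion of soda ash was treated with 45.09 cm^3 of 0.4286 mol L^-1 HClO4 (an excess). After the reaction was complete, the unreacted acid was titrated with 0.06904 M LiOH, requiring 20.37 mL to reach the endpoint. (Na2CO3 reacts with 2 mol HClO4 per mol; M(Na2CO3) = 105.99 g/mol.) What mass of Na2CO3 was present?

0.950 g

Total n(HClO4) added = 0.4286 x 0.04509 = 0.01933 mol.
n(LiOH) used = 0.06904 x 0.02037 = 0.001406 mol, which equals the excess n(HClO4).
So n(HClO4) consumed by the sample = 0.01933 - 0.001406 = 0.01792 mol.
n(Na2CO3) = 0.01792 / 2 = 0.008960 mol.
mass = 0.008960 mol x 105.99 g/mol = 0.950 g.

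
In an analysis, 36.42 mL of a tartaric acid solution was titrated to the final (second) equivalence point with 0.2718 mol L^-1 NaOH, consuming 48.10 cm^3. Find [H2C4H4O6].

0.179 M

n(NaOH) = 0.2718 x 0.04810 = 0.01307 mol.
At the final (second) equivalence point, 2 mol OH^- react per mol H2C4H4O6, so n(H2C4H4O6) = 0.01307 / 2 = 0.006537 mol.
[H2C4H4O6] = 0.006537 / 0.03642 L = 0.179 M.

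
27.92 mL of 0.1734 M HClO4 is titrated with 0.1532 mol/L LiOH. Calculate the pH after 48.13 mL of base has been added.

12.52

n(acid) = 0.1734 x 0.02792 = 0.004841 mol; n(LiOH) added = 0.1532 x 0.04813 = 0.007374 mol.
Base is in excess by 0.007374 - 0.004841 = 0.002532 mol in a total volume of 0.07605 L.
[OH^-] = 0.002532/0.07605 = 0.03330 M, so pOH = 1.48 and pH = 14.00 - 1.48 = 12.52.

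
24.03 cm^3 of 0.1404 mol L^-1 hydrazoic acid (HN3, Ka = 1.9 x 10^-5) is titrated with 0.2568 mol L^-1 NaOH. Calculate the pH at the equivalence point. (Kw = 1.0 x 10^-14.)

8.84

n(HN3) = 0.1404 x 0.02403 = 0.003374 mol; V(NaOH) at equivalence = 0.003374/0.2568 = 0.01314 L.
At equivalence all the acid is converted to N3-; total volume = 0.02403 + 0.01314 = 0.03717 L, so [N3-] = 0.003374/0.03717 = 0.09077 M.
Kb = Kw/Ka = 1.0e-14 / 1.9 x 10^-5 = 5.26e-10.
[OH^-] = sqrt(Kb x [N3-]) = sqrt(5.26e-10 x 0.09077) = 6.91e-6 M.
pOH = 5.16, so pH = 14.00 - 5.16 = 8.84.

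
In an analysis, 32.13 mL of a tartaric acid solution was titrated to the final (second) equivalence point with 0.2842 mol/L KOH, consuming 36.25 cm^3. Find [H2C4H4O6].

n(KOH) = 0.2842 x 0.03625 = 0.01030 mol.
At the final (second) equivalence point, 2 mol OH^- react per mol H2C4H4O6, so n(H2C4H4O6) = 0.01030 / 2 = 0.005151 mol.
[H2C4H4O6] = 0.005151 / 0.03213 L = 0.160 M.

0.160 M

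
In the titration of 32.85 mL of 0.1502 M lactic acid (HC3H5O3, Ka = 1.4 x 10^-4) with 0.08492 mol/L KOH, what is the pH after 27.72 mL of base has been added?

Initial n(HC3H5O3) = 0.1502 x 0.03285 = 0.004934 mol.
n(KOH) added = 0.08492 x 0.02772 = 0.002354 mol, converting that many moles of HC3H5O3 to C3H5O3-.
Remaining n(HC3H5O3) = 0.002580 mol; n(C3H5O3-) = 0.002354 mol.
By Henderson-Hasselbalch, pH = pKa + log([A^-]/[HA]) = 3.85 + log(0.002354/0.002580) = 3.85 + (-0.04) = 3.81.

3.81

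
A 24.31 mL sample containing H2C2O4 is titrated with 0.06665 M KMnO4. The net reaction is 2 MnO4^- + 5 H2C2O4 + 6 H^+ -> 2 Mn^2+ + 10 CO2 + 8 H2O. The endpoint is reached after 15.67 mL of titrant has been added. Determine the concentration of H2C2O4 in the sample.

0.107 M

n(KMnO4) = 0.06665 x 0.01567 = 0.001044 mol.
From the balanced equation, 2 mol KMnO4 reacts with 5 mol H2C2O4, so n(H2C2O4) = 0.001044 x 5/2 = 0.002611 mol.
[H2C2O4] = 0.002611 / 0.02431 L = 0.107 M.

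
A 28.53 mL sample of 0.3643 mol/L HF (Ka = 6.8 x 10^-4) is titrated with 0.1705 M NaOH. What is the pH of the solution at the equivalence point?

8.12

n(HF) = 0.3643 x 0.02853 = 0.01039 mol; V(NaOH) at equivalence = 0.01039/0.1705 = 0.06096 L.
At equivalence all the acid is converted to F-; total volume = 0.02853 + 0.06096 = 0.08949 L, so [F-] = 0.01039/0.08949 = 0.1161 M.
Kb = Kw/Ka = 1.0e-14 / 6.8 x 10^-4 = 1.47e-11.
[OH^-] = sqrt(Kb x [F-]) = sqrt(1.47e-11 x 0.1161) = 1.31e-6 M.
pOH = 5.88, so pH = 14.00 - 5.88 = 8.12.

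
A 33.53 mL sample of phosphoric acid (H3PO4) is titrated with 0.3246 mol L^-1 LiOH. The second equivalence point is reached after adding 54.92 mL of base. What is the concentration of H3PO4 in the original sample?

0.266 M

n(LiOH) = 0.3246 x 0.05492 = 0.01783 mol.
At the second equivalence point, 2 mol OH^- react per mol H3PO4, so n(H3PO4) = 0.01783 / 2 = 0.008914 mol.
[H3PO4] = 0.008914 / 0.03353 L = 0.266 M.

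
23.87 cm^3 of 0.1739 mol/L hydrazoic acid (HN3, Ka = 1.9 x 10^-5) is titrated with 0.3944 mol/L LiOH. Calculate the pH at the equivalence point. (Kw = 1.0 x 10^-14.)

8.90

n(HN3) = 0.1739 x 0.02387 = 0.004151 mol; V(LiOH) at equivalence = 0.004151/0.3944 = 0.01052 L.
At equivalence all the acid is converted to N3-; total volume = 0.02387 + 0.01052 = 0.03439 L, so [N3-] = 0.004151/0.03439 = 0.1207 M.
Kb = Kw/Ka = 1.0e-14 / 1.9 x 10^-5 = 5.26e-10.
[OH^-] = sqrt(Kb x [N3-]) = sqrt(5.26e-10 x 0.1207) = 7.97e-6 M.
pOH = 5.10, so pH = 14.00 - 5.10 = 8.90.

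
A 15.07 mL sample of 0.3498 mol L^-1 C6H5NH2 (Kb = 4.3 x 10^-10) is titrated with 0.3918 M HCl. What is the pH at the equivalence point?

n(C6H5NH2) = 0.3498 x 0.01507 = 0.005271 mol; V(HCl) at equivalence = 0.005271/0.3918 = 0.01345 L.
At equivalence the base is fully converted to C6H5NH3+; total volume = 0.02852 L, so [C6H5NH3+] = 0.005271/0.02852 = 0.1848 M.
Ka(C6H5NH3+) = Kw/Kb = 1.0e-14 / 4.3 x 10^-10 = 2.33e-5.
[H^+] = sqrt(Ka x [C6H5NH3+]) = sqrt(2.33e-5 x 0.1848) = 0.00207 M.
pH = -log(0.00207) = 2.68.

2.68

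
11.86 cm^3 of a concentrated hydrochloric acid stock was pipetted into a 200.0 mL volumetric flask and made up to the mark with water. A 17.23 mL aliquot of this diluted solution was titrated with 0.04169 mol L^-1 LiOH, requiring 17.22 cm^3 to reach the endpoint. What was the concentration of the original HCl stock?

n(LiOH) = 0.04169 x 0.01722 = 0.0007179 mol.
n(HCl) in the aliquot = 0.0007179 mol.
[diluted HCl] = 0.0007179 / 0.01723 = 0.04167 M.
Dilution factor = 200.0/11.86 = 16.86, so [stock] = 0.04167 x 16.86 = 0.703 M.

0.703 M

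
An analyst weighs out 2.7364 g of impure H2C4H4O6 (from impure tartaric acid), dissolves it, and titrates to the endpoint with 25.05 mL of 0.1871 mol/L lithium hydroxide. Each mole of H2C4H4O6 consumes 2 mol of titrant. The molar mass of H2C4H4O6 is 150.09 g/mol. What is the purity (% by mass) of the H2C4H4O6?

12.9%

n(LiOH) = 0.1871 x 0.02505 = 0.004687 mol.
n(H2C4H4O6) = 0.004687 / 2 = 0.002343 mol.
mass of H2C4H4O6 = 0.002343 x 150.09 = 0.3517 g.
% purity = 0.3517 / 2.7364 x 100 = 12.9%.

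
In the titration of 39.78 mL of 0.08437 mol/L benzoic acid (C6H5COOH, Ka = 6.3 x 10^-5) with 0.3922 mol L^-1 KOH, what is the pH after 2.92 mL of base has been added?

Initial n(C6H5COOH) = 0.08437 x 0.03978 = 0.003356 mol.
n(KOH) added = 0.3922 x 0.002920 = 0.001145 mol, converting that many moles of C6H5COOH to C6H5COO-.
Remaining n(C6H5COOH) = 0.002211 mol; n(C6H5COO-) = 0.001145 mol.
By Henderson-Hasselbalch, pH = pKa + log([A^-]/[HA]) = 4.20 + log(0.001145/0.002211) = 4.20 + (-0.29) = 3.91.

3.91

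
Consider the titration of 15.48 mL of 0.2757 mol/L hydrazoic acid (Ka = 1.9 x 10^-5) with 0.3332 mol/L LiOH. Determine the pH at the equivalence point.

8.95

n(HN3) = 0.2757 x 0.01548 = 0.004268 mol; V(LiOH) at equivalence = 0.004268/0.3332 = 0.01281 L.
At equivalence all the acid is converted to N3-; total volume = 0.01548 + 0.01281 = 0.02829 L, so [N3-] = 0.004268/0.02829 = 0.1509 M.
Kb = Kw/Ka = 1.0e-14 / 1.9 x 10^-5 = 5.26e-10.
[OH^-] = sqrt(Kb x [N3-]) = sqrt(5.26e-10 x 0.1509) = 8.91e-6 M.
pOH = 5.05, so pH = 14.00 - 5.05 = 8.95.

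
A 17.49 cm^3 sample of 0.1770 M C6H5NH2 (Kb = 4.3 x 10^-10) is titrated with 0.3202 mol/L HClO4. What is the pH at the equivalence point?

2.79

n(C6H5NH2) = 0.1770 x 0.01749 = 0.003096 mol; V(HClO4) at equivalence = 0.003096/0.3202 = 0.009668 L.
At equivalence the base is fully converted to C6H5NH3+; total volume = 0.02716 L, so [C6H5NH3+] = 0.003096/0.02716 = 0.1140 M.
Ka(C6H5NH3+) = Kw/Kb = 1.0e-14 / 4.3 x 10^-10 = 2.33e-5.
[H^+] = sqrt(Ka x [C6H5NH3+]) = sqrt(2.33e-5 x 0.1140) = 0.00163 M.
pH = -log(0.00163) = 2.79.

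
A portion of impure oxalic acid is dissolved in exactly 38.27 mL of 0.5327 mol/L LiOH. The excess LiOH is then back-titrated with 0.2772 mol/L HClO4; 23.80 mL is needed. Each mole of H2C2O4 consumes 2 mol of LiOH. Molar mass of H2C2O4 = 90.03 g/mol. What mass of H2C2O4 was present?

Total n(LiOH) added = 0.5327 x 0.03827 = 0.02039 mol.
n(HClO4) used = 0.2772 x 0.02380 = 0.006597 mol, which equals the excess n(LiOH).
So n(LiOH) consumed by the sample = 0.02039 - 0.006597 = 0.01379 mol.
n(H2C2O4) = 0.01379 / 2 = 0.006895 mol.
mass = 0.006895 mol x 90.03 g/mol = 0.621 g.

0.621 g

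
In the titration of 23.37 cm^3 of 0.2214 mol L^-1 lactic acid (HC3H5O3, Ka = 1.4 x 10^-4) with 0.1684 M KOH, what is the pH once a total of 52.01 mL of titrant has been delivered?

12.68

n(acid) = 0.2214 x 0.02337 = 0.005174 mol; n(KOH) added = 0.1684 x 0.05201 = 0.008758 mol.
Base is in excess by 0.008758 - 0.005174 = 0.003584 mol in a total volume of 0.07538 L.
[OH^-] = 0.003584/0.07538 = 0.04755 M, so pOH = 1.32 and pH = 14.00 - 1.32 = 12.68.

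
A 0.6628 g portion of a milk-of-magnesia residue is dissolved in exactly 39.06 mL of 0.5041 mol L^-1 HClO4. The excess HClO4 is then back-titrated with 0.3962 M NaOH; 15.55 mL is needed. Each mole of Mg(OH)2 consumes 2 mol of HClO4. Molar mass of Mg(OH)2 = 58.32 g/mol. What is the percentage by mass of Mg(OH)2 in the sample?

Total n(HClO4) added = 0.5041 x 0.03906 = 0.01969 mol.
n(NaOH) used = 0.3962 x 0.01555 = 0.006161 mol, which equals the excess n(HClO4).
So n(HClO4) consumed by the sample = 0.01969 - 0.006161 = 0.01353 mol.
n(Mg(OH)2) = 0.01353 / 2 = 0.006765 mol.
mass Mg(OH)2 = 0.006765 x 58.32 = 0.3945 g, so %Mg(OH)2 = 0.3945/0.6628 x 100 = 59.5%.

59.5%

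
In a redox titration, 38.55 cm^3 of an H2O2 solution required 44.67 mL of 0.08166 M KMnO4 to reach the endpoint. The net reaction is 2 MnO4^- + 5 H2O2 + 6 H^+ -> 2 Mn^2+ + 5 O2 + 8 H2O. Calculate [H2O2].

n(KMnO4) = 0.08166 x 0.04467 = 0.003648 mol.
From the balanced equation, 2 mol KMnO4 reacts with 5 mol H2O2, so n(H2O2) = 0.003648 x 5/2 = 0.009119 mol.
[H2O2] = 0.009119 / 0.03855 L = 0.237 M.

0.237 M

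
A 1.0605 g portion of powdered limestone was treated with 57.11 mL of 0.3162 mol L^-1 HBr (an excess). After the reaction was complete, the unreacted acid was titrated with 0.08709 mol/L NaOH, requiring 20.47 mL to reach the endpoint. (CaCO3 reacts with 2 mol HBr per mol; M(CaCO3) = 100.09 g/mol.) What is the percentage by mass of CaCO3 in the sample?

76.8%

Total n(HBr) added = 0.3162 x 0.05711 = 0.01806 mol.
n(NaOH) used = 0.08709 x 0.02047 = 0.001783 mol, which equals the excess n(HBr).
So n(HBr) consumed by the sample = 0.01806 - 0.001783 = 0.01628 mol.
n(CaCO3) = 0.01628 / 2 = 0.008138 mol.
mass CaCO3 = 0.008138 x 100.09 = 0.8145 g, so %CaCO3 = 0.8145/1.0605 x 100 = 76.8%.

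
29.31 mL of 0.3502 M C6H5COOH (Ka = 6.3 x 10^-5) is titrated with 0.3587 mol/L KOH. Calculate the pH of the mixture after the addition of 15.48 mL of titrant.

Initial n(C6H5COOH) = 0.3502 x 0.02931 = 0.01026 mol.
n(KOH) added = 0.3587 x 0.01548 = 0.005553 mol, converting that many moles of C6H5COOH to C6H5COO-.
Remaining n(C6H5COOH) = 0.004712 mol; n(C6H5COO-) = 0.005553 mol.
By Henderson-Hasselbalch, pH = pKa + log([A^-]/[HA]) = 4.20 + log(0.005553/0.004712) = 4.20 + (+0.07) = 4.27.

4.27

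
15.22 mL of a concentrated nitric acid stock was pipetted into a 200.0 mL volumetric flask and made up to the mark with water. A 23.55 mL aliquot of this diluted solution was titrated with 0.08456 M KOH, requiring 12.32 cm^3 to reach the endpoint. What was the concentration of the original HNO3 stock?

n(KOH) = 0.08456 x 0.01232 = 0.001042 mol.
n(HNO3) in the aliquot = 0.001042 mol.
[diluted HNO3] = 0.001042 / 0.02355 = 0.04424 M.
Dilution factor = 200.0/15.22 = 13.14, so [stock] = 0.04424 x 13.14 = 0.581 M.

0.581 M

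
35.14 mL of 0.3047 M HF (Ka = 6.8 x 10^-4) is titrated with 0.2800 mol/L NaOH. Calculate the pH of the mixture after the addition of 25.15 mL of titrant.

3.45

Initial n(HF) = 0.3047 x 0.03514 = 0.01071 mol.
n(NaOH) added = 0.2800 x 0.02515 = 0.007042 mol, converting that many moles of HF to F-.
Remaining n(HF) = 0.003665 mol; n(F-) = 0.007042 mol.
By Henderson-Hasselbalch, pH = pKa + log([A^-]/[HA]) = 3.17 + log(0.007042/0.003665) = 3.17 + (+0.28) = 3.45.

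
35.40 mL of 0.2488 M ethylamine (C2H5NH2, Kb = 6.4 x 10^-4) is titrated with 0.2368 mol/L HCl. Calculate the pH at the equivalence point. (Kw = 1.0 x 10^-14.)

5.86

n(C2H5NH2) = 0.2488 x 0.03540 = 0.008808 mol; V(HCl) at equivalence = 0.008808/0.2368 = 0.03719 L.
At equivalence the base is fully converted to C2H5NH3+; total volume = 0.07259 L, so [C2H5NH3+] = 0.008808/0.07259 = 0.1213 M.
Ka(C2H5NH3+) = Kw/Kb = 1.0e-14 / 6.4 x 10^-4 = 1.56e-11.
[H^+] = sqrt(Ka x [C2H5NH3+]) = sqrt(1.56e-11 x 0.1213) = 1.38e-6 M.
pH = -log(1.38e-6) = 5.86.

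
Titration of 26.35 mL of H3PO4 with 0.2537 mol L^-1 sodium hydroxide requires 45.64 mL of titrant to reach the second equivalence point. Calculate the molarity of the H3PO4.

0.220 M

n(NaOH) = 0.2537 x 0.04564 = 0.01158 mol.
At the second equivalence point, 2 mol OH^- react per mol H3PO4, so n(H3PO4) = 0.01158 / 2 = 0.005789 mol.
[H3PO4] = 0.005789 / 0.02635 L = 0.220 M.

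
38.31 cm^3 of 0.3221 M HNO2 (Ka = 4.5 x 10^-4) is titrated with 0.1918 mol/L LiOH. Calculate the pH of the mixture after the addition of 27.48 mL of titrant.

3.22

Initial n(HNO2) = 0.3221 x 0.03831 = 0.01234 mol.
n(LiOH) added = 0.1918 x 0.02748 = 0.005271 mol, converting that many moles of HNO2 to NO2-.
Remaining n(HNO2) = 0.007069 mol; n(NO2-) = 0.005271 mol.
By Henderson-Hasselbalch, pH = pKa + log([A^-]/[HA]) = 3.35 + log(0.005271/0.007069) = 3.35 + (-0.13) = 3.22.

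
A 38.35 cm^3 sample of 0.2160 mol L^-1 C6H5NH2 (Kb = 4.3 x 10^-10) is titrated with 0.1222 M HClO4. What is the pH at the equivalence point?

2.87

n(C6H5NH2) = 0.2160 x 0.03835 = 0.008284 mol; V(HClO4) at equivalence = 0.008284/0.1222 = 0.06779 L.
At equivalence the base is fully converted to C6H5NH3+; total volume = 0.1061 L, so [C6H5NH3+] = 0.008284/0.1061 = 0.07805 M.
Ka(C6H5NH3+) = Kw/Kb = 1.0e-14 / 4.3 x 10^-10 = 2.33e-5.
[H^+] = sqrt(Ka x [C6H5NH3+]) = sqrt(2.33e-5 x 0.07805) = 0.00135 M.
pH = -log(0.00135) = 2.87.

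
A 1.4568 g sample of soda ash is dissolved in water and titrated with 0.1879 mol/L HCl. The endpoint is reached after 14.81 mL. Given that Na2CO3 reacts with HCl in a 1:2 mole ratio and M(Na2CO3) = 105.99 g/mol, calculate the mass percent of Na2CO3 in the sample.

10.1%

n(HCl) = 0.1879 x 0.01481 = 0.002783 mol.
n(Na2CO3) = 0.002783 / 2 = 0.001391 mol.
mass of Na2CO3 = 0.001391 x 105.99 = 0.1475 g.
% purity = 0.1475 / 1.4568 x 100 = 10.1%.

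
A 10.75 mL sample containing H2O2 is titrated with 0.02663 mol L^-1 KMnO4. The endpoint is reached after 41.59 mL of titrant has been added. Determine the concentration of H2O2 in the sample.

n(KMnO4) = 0.02663 x 0.04159 = 0.001108 mol.
From the balanced equation, 2 mol KMnO4 reacts with 5 mol H2O2, so n(H2O2) = 0.001108 x 5/2 = 0.002769 mol.
[H2O2] = 0.002769 / 0.01075 L = 0.258 M.

0.258 M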